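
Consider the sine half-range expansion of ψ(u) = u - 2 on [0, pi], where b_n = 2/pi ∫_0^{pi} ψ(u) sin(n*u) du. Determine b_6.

b_6 = 2/pi ∫_0^{pi} (u - 2) sin(6*u) du.
Integrating by parts (boundary term plus one more integral), an antiderivative of (u - 2) sin(6*u) is -u*cos(6*u)/6 + sin(6*u)/36 + cos(6*u)/3; evaluating from 0 to pi: ∫_{0}^{pi} (u - 2) sin(6*u) du = (1/3 - pi/6) - (1/3) = -pi/6.
Hence b_6 = (2/pi)·(-pi/6) = -1/3.

-1/3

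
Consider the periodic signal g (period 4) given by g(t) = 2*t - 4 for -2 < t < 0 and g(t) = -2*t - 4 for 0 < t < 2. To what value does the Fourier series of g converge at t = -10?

-8

t = -10 differs from t = -2 by -2 full period(s), and the series is 4-periodic.
g is continuous at t = -2 with value -8, so the series converges to -8 there.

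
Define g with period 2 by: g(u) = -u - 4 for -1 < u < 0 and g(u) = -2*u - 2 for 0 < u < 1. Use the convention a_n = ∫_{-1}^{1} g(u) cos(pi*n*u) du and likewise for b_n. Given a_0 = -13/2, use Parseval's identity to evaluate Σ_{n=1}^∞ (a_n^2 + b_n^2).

Parseval: a_0^2/2 + Σ_{n≥1} (a_n^2+b_n^2) = ∫_{-1}^{1} g(u)^2 du = 65/3.
Subtract a_0^2/2 = 169/8: Σ (a_n^2+b_n^2) = 13/24.

13/24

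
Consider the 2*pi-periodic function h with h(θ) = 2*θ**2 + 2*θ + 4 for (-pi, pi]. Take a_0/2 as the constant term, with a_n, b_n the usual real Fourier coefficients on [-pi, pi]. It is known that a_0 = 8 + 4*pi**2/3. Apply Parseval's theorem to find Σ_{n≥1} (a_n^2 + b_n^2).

8*pi**2*(15 + 4*pi**2)/45

Parseval: a_0^2/2 + Σ_{n≥1} (a_n^2+b_n^2) = 1/pi ∫_{-pi}^{pi} h(θ)^2 dθ = 32 + 40*pi**2/3 + 8*pi**4/5.
Subtract a_0^2/2 = 8*(6 + pi**2)**2/9: Σ (a_n^2+b_n^2) = 8*pi**2*(15 + 4*pi**2)/45.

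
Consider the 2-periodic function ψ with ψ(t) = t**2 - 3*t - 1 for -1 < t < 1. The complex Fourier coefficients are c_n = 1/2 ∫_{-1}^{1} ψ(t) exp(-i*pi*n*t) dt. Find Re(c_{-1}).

Since ψ is real-valued, Re(c_{-1}) = 1/2 ∫_{-1}^{1} ψ(t) cos(-pi*t) dt = a_{1}/2.
Integrating by parts twice (tabular method), an antiderivative of (t**2 - 3*t - 1) cos(-pi*t) is t**2*sin(pi*t)/pi - 3*t*sin(pi*t)/pi + 2*t*cos(pi*t)/pi**2 - sin(pi*t)/pi - 2*sin(pi*t)/pi**3 - 3*cos(pi*t)/pi**2; evaluating from -1 to 1: ∫_{-1}^{1} (t**2 - 3*t - 1) cos(-pi*t) dt = (pi**(-2)) - (5/pi**2) = -4/pi**2.
Hence Re(c_{-1}) = (1/2)·(-4/pi**2) = -2/pi**2.

-2/pi**2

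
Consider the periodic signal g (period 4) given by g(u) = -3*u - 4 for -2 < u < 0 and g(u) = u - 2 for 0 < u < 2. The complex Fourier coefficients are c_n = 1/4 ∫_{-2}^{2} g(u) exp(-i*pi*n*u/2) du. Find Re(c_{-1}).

Since g is real-valued, Re(c_{-1}) = 1/4 ∫_{-2}^{2} g(u) cos(-pi*u/2) du = a_{1}/2.
Split the integral at the breakpoints.
Integrating by parts (boundary term plus one more integral), an antiderivative of (-3*u - 4) cos(-pi*u/2) is -6*u*sin(pi*u/2)/pi - 8*sin(pi*u/2)/pi - 12*cos(pi*u/2)/pi**2; evaluating from -2 to 0: ∫_{-2}^{0} (-3*u - 4) cos(-pi*u/2) du = (-12/pi**2) - (12/pi**2) = -24/pi**2.
Integrating by parts (boundary term plus one more integral), an antiderivative of (u - 2) cos(-pi*u/2) is 2*u*sin(pi*u/2)/pi - 4*sin(pi*u/2)/pi + 4*cos(pi*u/2)/pi**2; evaluating from 0 to 2: ∫_{0}^{2} (u - 2) cos(-pi*u/2) du = (-4/pi**2) - (4/pi**2) = -8/pi**2.
So ∫_{-2}^{2} g(u) cos(-pi*u/2) du = -32/pi**2.
Hence Re(c_{-1}) = (1/4)·(-32/pi**2) = -8/pi**2.

-8/pi**2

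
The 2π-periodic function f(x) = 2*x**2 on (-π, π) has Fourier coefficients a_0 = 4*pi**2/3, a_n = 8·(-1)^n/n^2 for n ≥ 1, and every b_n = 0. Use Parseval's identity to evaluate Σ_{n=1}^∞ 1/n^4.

Parseval: a_0^2/2 + Σ a_n^2 = (1/π) ∫_{-π}^{π} f(x)^2 dx = 8*pi**4/5.
Subtract a_0^2/2 = 8*pi**4/9: Σ a_n^2 = 32*pi**4/45.
Since a_n^2 = 64/n^4, Σ 1/n^4 = pi**4/90.

pi**4/90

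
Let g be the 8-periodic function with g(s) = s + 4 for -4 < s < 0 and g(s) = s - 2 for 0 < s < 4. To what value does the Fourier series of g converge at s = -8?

s = -8 differs from s = 0 by -1 full period(s), and the series is 8-periodic.
At s = 0 the one-sided limits are g(0^-) = 4 and g(0^+) = -2.
By Dirichlet's theorem the series converges to their average, [(4) + (-2)]/2 = 1.

1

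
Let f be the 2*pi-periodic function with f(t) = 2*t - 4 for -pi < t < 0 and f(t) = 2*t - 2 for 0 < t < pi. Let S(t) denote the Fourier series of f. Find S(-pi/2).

-4 - pi

f is continuous at t = -pi/2 with value -4 - pi, so the series converges to -4 - pi there.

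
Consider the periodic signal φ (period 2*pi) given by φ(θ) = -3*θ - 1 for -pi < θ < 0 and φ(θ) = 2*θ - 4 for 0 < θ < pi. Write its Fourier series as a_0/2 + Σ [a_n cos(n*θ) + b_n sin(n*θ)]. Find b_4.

1/4

b_4 = 1/pi ∫_{-pi}^{pi} φ(θ) sin(4*θ) dθ.
Split the integral at the breakpoints.
Integrating by parts (boundary term plus one more integral), an antiderivative of (-3*θ - 1) sin(4*θ) is 3*θ*cos(4*θ)/4 - 3*sin(4*θ)/16 + cos(4*θ)/4; evaluating from -pi to 0: ∫_{-pi}^{0} (-3*θ - 1) sin(4*θ) dθ = (1/4) - (1/4 - 3*pi/4) = 3*pi/4.
Integrating by parts (boundary term plus one more integral), an antiderivative of (2*θ - 4) sin(4*θ) is -θ*cos(4*θ)/2 + sin(4*θ)/8 + cos(4*θ); evaluating from 0 to pi: ∫_{0}^{pi} (2*θ - 4) sin(4*θ) dθ = (1 - pi/2) - (1) = -pi/2.
Summing the pieces and multiplying by (1/pi) gives b_4 = 1/4.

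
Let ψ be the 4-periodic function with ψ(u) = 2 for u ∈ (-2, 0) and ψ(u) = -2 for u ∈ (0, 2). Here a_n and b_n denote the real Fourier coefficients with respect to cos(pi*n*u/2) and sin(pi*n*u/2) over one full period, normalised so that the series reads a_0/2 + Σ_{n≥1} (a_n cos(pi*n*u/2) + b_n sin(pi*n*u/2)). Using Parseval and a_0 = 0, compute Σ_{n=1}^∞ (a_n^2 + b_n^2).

8

Parseval: a_0^2/2 + Σ_{n≥1} (a_n^2+b_n^2) = 1/2 ∫_{-2}^{2} ψ(u)^2 du = 8.
Subtract a_0^2/2 = 0: Σ (a_n^2+b_n^2) = 8.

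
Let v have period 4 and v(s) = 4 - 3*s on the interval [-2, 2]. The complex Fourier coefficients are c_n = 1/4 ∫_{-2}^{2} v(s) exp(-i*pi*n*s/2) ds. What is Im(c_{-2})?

3/pi

Since v is real-valued, Im(c_{-2}) = -1/4 ∫_{-2}^{2} v(s) sin(-pi*s) ds = b_{2}/2.
Integrating by parts (boundary term plus one more integral), an antiderivative of (4 - 3*s) sin(-pi*s) is -3*s*cos(pi*s)/pi + 3*sin(pi*s)/pi**2 + 4*cos(pi*s)/pi; evaluating from -2 to 2: ∫_{-2}^{2} (4 - 3*s) sin(-pi*s) ds = (-2/pi) - (10/pi) = -12/pi.
Hence Im(c_{-2}) = (-1/4)·(-12/pi) = 3/pi.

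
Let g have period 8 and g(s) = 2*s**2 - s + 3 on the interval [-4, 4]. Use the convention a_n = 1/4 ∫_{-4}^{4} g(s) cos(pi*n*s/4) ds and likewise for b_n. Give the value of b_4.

b_4 = 1/4 ∫_{-4}^{4} g(s) sin(pi*s) ds.
Integrating by parts twice (tabular method), an antiderivative of (2*s**2 - s + 3) sin(pi*s) is -2*s**2*cos(pi*s)/pi + 4*s*sin(pi*s)/pi**2 + s*cos(pi*s)/pi - sin(pi*s)/pi**2 - 3*cos(pi*s)/pi + 4*cos(pi*s)/pi**3; evaluating from -4 to 4: ∫_{-4}^{4} (2*s**2 - s + 3) sin(pi*s) ds = (-31/pi + 4/pi**3) - (-39/pi + 4/pi**3) = 8/pi.
Hence b_4 = (1/4)·(8/pi) = 2/pi.

2/pi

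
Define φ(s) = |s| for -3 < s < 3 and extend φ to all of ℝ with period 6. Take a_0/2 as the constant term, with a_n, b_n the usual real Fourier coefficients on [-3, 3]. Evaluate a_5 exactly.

a_5 = 1/3 ∫_{-3}^{3} φ(s) cos(5*pi*s/3) ds.
φ is even and cos(5*pi*s/3) is even, so the integrand is even and a_5 = 2/3 ∫_0^{3} φ(s) cos(5*pi*s/3) ds.
Integrating by parts (boundary term plus one more integral), an antiderivative of (s) cos(5*pi*s/3) is 3*s*sin(5*pi*s/3)/(5*pi) + 9*cos(5*pi*s/3)/(25*pi**2); evaluating from 0 to 3: ∫_{0}^{3} (s) cos(5*pi*s/3) ds = (-9/(25*pi**2)) - (9/(25*pi**2)) = -18/(25*pi**2).
Hence a_5 = (2/3)·(-18/(25*pi**2)) = -12/(25*pi**2).

-12/(25*pi**2)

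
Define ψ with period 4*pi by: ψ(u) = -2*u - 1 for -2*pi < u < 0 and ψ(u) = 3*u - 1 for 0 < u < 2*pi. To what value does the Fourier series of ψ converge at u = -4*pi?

u = -4*pi differs from u = 0 by -1 full period(s), and the series is 4*pi-periodic.
ψ is continuous at u = 0 with value -1, so the series converges to -1 there.

-1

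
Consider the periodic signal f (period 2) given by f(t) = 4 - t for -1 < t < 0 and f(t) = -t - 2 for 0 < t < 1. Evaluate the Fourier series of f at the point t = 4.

t = 4 differs from t = 0 by 2 full period(s), and the series is 2-periodic.
At t = 0 the one-sided limits are f(0^-) = 4 and f(0^+) = -2.
By Dirichlet's theorem the series converges to their average, [(4) + (-2)]/2 = 1.

1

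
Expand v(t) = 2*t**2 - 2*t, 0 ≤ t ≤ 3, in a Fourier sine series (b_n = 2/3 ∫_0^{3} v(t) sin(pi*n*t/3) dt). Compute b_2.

-12/pi

b_2 = 2/3 ∫_0^{3} (2*t**2 - 2*t) sin(2*pi*t/3) dt.
Integrating by parts twice (tabular method), an antiderivative of (2*t**2 - 2*t) sin(2*pi*t/3) is -3*t**2*cos(2*pi*t/3)/pi + 9*t*sin(2*pi*t/3)/pi**2 + 3*t*cos(2*pi*t/3)/pi - 9*sin(2*pi*t/3)/(2*pi**2) + 27*cos(2*pi*t/3)/(2*pi**3); evaluating from 0 to 3: ∫_{0}^{3} (2*t**2 - 2*t) sin(2*pi*t/3) dt = (-18/pi + 27/(2*pi**3)) - (27/(2*pi**3)) = -18/pi.
Hence b_2 = (2/3)·(-18/pi) = -12/pi.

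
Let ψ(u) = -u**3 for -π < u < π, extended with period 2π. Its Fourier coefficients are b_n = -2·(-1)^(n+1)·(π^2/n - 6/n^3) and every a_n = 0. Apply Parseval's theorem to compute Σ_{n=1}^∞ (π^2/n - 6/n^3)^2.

Parseval: Σ b_n^2 = (1/π) ∫_{-π}^{π} ψ(u)^2 du = 2*pi**6/7.
b_n^2 = 4·(π^2/n - 6/n^3)^2, so the sum equals (2*pi**6/7)/4 = pi**6/14.

pi**6/14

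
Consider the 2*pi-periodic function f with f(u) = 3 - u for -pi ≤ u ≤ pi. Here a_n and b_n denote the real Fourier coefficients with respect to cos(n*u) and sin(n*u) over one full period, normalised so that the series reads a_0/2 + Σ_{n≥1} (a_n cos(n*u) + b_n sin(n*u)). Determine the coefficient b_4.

1/2

b_4 = 1/pi ∫_{-pi}^{pi} f(u) sin(4*u) du.
Integrating by parts (boundary term plus one more integral), an antiderivative of (3 - u) sin(4*u) is u*cos(4*u)/4 - sin(4*u)/16 - 3*cos(4*u)/4; evaluating from -pi to pi: ∫_{-pi}^{pi} (3 - u) sin(4*u) du = (-3/4 + pi/4) - (-pi/4 - 3/4) = pi/2.
Hence b_4 = (1/pi)·(pi/2) = 1/2.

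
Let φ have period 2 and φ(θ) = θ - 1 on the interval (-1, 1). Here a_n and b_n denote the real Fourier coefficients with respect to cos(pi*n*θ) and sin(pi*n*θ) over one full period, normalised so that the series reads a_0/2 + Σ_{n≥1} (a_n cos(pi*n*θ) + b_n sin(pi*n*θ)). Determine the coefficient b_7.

b_7 = ∫_{-1}^{1} φ(θ) sin(7*pi*θ) dθ.
Integrating by parts (boundary term plus one more integral), an antiderivative of (θ - 1) sin(7*pi*θ) is -θ*cos(7*pi*θ)/(7*pi) + sin(7*pi*θ)/(49*pi**2) + cos(7*pi*θ)/(7*pi); evaluating from -1 to 1: ∫_{-1}^{1} (θ - 1) sin(7*pi*θ) dθ = (0) - (-2/(7*pi)) = 2/(7*pi).
Hence b_7 = 2/(7*pi).

2/(7*pi)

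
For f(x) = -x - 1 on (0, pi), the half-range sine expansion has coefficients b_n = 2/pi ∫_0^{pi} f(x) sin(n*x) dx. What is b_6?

1/3

b_6 = 2/pi ∫_0^{pi} (-x - 1) sin(6*x) dx.
Integrating by parts (boundary term plus one more integral), an antiderivative of (-x - 1) sin(6*x) is x*cos(6*x)/6 - sin(6*x)/36 + cos(6*x)/6; evaluating from 0 to pi: ∫_{0}^{pi} (-x - 1) sin(6*x) dx = (1/6 + pi/6) - (1/6) = pi/6.
Hence b_6 = (2/pi)·(pi/6) = 1/3.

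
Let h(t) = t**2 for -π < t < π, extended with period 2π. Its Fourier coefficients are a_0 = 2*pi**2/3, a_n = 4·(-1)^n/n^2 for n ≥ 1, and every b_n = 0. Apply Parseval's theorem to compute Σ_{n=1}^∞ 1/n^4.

pi**4/90

Parseval: a_0^2/2 + Σ a_n^2 = (1/π) ∫_{-π}^{π} h(t)^2 dt = 2*pi**4/5.
Subtract a_0^2/2 = 2*pi**4/9: Σ a_n^2 = 8*pi**4/45.
Since a_n^2 = 16/n^4, Σ 1/n^4 = pi**4/90.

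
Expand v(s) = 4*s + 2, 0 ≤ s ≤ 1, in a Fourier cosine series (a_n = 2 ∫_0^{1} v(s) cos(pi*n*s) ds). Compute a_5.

a_5 = 2 ∫_0^{1} (4*s + 2) cos(5*pi*s) ds.
Integrating by parts (boundary term plus one more integral), an antiderivative of (4*s + 2) cos(5*pi*s) is 4*s*sin(5*pi*s)/(5*pi) + 2*sin(5*pi*s)/(5*pi) + 4*cos(5*pi*s)/(25*pi**2); evaluating from 0 to 1: ∫_{0}^{1} (4*s + 2) cos(5*pi*s) ds = (-4/(25*pi**2)) - (4/(25*pi**2)) = -8/(25*pi**2).
Hence a_5 = 2·(-8/(25*pi**2)) = -16/(25*pi**2).

-16/(25*pi**2)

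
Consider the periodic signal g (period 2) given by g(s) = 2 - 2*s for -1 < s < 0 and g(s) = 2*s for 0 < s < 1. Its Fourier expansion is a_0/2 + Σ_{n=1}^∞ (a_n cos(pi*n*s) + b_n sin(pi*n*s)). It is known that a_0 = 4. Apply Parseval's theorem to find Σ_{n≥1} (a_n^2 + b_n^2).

8/3

Parseval: a_0^2/2 + Σ_{n≥1} (a_n^2+b_n^2) = ∫_{-1}^{1} g(s)^2 ds = 32/3.
Subtract a_0^2/2 = 8: Σ (a_n^2+b_n^2) = 8/3.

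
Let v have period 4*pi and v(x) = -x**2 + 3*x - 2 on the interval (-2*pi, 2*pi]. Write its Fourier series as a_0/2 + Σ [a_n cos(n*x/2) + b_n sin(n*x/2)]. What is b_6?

-2

b_6 = (1/(2*pi)) ∫_{-2*pi}^{2*pi} v(x) sin(3*x) dx.
Integrating by parts twice (tabular method), an antiderivative of (-x**2 + 3*x - 2) sin(3*x) is x**2*cos(3*x)/3 - 2*x*sin(3*x)/9 - x*cos(3*x) + sin(3*x)/3 + 16*cos(3*x)/27; evaluating from -2*pi to 2*pi: ∫_{-2*pi}^{2*pi} (-x**2 + 3*x - 2) sin(3*x) dx = (-2*pi + 16/27 + 4*pi**2/3) - (16/27 + 2*pi + 4*pi**2/3) = -4*pi.
Hence b_6 = (1/(2*pi))·(-4*pi) = -2.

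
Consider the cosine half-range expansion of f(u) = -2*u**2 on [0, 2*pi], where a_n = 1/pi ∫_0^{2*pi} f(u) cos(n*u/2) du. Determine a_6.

a_6 = 1/pi ∫_0^{2*pi} (-2*u**2) cos(3*u) du.
Integrating by parts twice (tabular method), an antiderivative of (-2*u**2) cos(3*u) is -2*u**2*sin(3*u)/3 - 4*u*cos(3*u)/9 + 4*sin(3*u)/27; evaluating from 0 to 2*pi: ∫_{0}^{2*pi} (-2*u**2) cos(3*u) du = (-8*pi/9) - (0) = -8*pi/9.
Hence a_6 = (1/pi)·(-8*pi/9) = -8/9.

-8/9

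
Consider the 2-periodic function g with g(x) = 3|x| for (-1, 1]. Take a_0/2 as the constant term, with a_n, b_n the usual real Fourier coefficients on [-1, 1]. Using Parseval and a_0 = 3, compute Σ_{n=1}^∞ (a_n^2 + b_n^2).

3/2

Parseval: a_0^2/2 + Σ_{n≥1} (a_n^2+b_n^2) = ∫_{-1}^{1} g(x)^2 dx = 6.
Subtract a_0^2/2 = 9/2: Σ (a_n^2+b_n^2) = 3/2.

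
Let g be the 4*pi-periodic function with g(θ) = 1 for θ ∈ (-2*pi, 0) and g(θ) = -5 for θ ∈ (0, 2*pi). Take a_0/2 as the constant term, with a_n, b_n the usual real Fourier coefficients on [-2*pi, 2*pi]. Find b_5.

-12/(5*pi)

b_5 = (1/(2*pi)) ∫_{-2*pi}^{2*pi} g(θ) sin(5*θ/2) dθ.
Split the integral at the breakpoints.
Directly, an antiderivative of (1) sin(5*θ/2) is -2*cos(5*θ/2)/5; evaluating from -2*pi to 0: ∫_{-2*pi}^{0} (1) sin(5*θ/2) dθ = (-2/5) - (2/5) = -4/5.
Directly, an antiderivative of (-5) sin(5*θ/2) is 2*cos(5*θ/2); evaluating from 0 to 2*pi: ∫_{0}^{2*pi} (-5) sin(5*θ/2) dθ = (-2) - (2) = -4.
Summing the pieces and multiplying by (1/(2*pi)) gives b_5 = -12/(5*pi).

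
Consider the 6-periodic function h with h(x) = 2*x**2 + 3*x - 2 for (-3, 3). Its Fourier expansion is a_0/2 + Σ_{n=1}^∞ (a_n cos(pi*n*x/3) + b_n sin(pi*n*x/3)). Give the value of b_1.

18/pi

b_1 = 1/3 ∫_{-3}^{3} h(x) sin(pi*x/3) dx.
Integrating by parts twice (tabular method), an antiderivative of (2*x**2 + 3*x - 2) sin(pi*x/3) is -6*x**2*cos(pi*x/3)/pi + 36*x*sin(pi*x/3)/pi**2 - 9*x*cos(pi*x/3)/pi + 27*sin(pi*x/3)/pi**2 + 6*cos(pi*x/3)/pi + 108*cos(pi*x/3)/pi**3; evaluating from -3 to 3: ∫_{-3}^{3} (2*x**2 + 3*x - 2) sin(pi*x/3) dx = (-108/pi**3 + 75/pi) - (-108/pi**3 + 21/pi) = 54/pi.
Hence b_1 = (1/3)·(54/pi) = 18/pi.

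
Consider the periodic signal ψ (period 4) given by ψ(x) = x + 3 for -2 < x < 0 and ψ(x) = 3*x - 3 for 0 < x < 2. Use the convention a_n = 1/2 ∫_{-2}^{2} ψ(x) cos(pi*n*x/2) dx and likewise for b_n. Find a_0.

a_0 = 1/2 ∫_{-2}^{2} ψ(x) dx = 1/2 · (4) = 2.

2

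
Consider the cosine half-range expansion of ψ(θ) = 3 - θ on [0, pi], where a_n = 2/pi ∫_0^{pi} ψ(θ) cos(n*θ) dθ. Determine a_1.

a_1 = 2/pi ∫_0^{pi} (3 - θ) cos(θ) dθ.
Integrating by parts (boundary term plus one more integral), an antiderivative of (3 - θ) cos(θ) is -θ*sin(θ) + 3*sin(θ) - cos(θ); evaluating from 0 to pi: ∫_{0}^{pi} (3 - θ) cos(θ) dθ = (1) - (-1) = 2.
Hence a_1 = (2/pi)·(2) = 4/pi.

4/pi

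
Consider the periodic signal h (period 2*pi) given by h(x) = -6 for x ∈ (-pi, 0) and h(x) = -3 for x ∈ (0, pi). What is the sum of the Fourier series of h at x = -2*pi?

x = -2*pi differs from x = 0 by -1 full period(s), and the series is 2*pi-periodic.
At x = 0 the one-sided limits are h(0^-) = -6 and h(0^+) = -3.
By Dirichlet's theorem the series converges to their average, [(-6) + (-3)]/2 = -9/2.

-9/2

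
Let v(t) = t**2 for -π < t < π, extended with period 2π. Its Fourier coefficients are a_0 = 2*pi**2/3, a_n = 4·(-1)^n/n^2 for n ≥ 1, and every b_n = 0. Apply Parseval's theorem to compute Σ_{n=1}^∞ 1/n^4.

pi**4/90

Parseval: a_0^2/2 + Σ a_n^2 = (1/π) ∫_{-π}^{π} v(t)^2 dt = 2*pi**4/5.
Subtract a_0^2/2 = 2*pi**4/9: Σ a_n^2 = 8*pi**4/45.
Since a_n^2 = 16/n^4, Σ 1/n^4 = pi**4/90.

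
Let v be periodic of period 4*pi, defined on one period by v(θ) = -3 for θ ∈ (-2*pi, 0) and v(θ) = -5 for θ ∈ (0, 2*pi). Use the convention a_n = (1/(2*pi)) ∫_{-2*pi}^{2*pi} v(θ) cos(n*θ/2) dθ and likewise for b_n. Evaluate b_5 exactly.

b_5 = (1/(2*pi)) ∫_{-2*pi}^{2*pi} v(θ) sin(5*θ/2) dθ.
Split the integral at the breakpoints.
Directly, an antiderivative of (-3) sin(5*θ/2) is 6*cos(5*θ/2)/5; evaluating from -2*pi to 0: ∫_{-2*pi}^{0} (-3) sin(5*θ/2) dθ = (6/5) - (-6/5) = 12/5.
Directly, an antiderivative of (-5) sin(5*θ/2) is 2*cos(5*θ/2); evaluating from 0 to 2*pi: ∫_{0}^{2*pi} (-5) sin(5*θ/2) dθ = (-2) - (2) = -4.
Summing the pieces and multiplying by (1/(2*pi)) gives b_5 = -4/(5*pi).

-4/(5*pi)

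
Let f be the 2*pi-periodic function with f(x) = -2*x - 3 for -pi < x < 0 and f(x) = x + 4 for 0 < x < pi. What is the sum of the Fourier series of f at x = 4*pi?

1/2

x = 4*pi differs from x = 0 by 2 full period(s), and the series is 2*pi-periodic.
At x = 0 the one-sided limits are f(0^-) = -3 and f(0^+) = 4.
By Dirichlet's theorem the series converges to their average, [(-3) + (4)]/2 = 1/2.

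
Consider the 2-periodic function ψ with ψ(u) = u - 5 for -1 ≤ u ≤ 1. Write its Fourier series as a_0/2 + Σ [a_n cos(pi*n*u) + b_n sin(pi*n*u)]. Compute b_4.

b_4 = ∫_{-1}^{1} ψ(u) sin(4*pi*u) du.
Integrating by parts (boundary term plus one more integral), an antiderivative of (u - 5) sin(4*pi*u) is -u*cos(4*pi*u)/(4*pi) + sin(4*pi*u)/(16*pi**2) + 5*cos(4*pi*u)/(4*pi); evaluating from -1 to 1: ∫_{-1}^{1} (u - 5) sin(4*pi*u) du = (1/pi) - (3/(2*pi)) = -1/(2*pi).
Hence b_4 = -1/(2*pi).

-1/(2*pi)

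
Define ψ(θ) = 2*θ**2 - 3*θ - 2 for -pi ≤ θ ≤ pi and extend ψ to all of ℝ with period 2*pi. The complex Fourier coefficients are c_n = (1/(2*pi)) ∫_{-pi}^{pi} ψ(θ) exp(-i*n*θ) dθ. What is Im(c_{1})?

3

Since ψ is real-valued, Im(c_{1}) = -(1/(2*pi)) ∫_{-pi}^{pi} ψ(θ) sin(θ) dθ = -b_{1}/2.
Integrating by parts twice (tabular method), an antiderivative of (2*θ**2 - 3*θ - 2) sin(θ) is -2*θ**2*cos(θ) + 4*θ*sin(θ) + 3*θ*cos(θ) - 3*sin(θ) + 6*cos(θ); evaluating from -pi to pi: ∫_{-pi}^{pi} (2*θ**2 - 3*θ - 2) sin(θ) dθ = (-3*pi - 6 + 2*pi**2) - (-6 + 3*pi + 2*pi**2) = -6*pi.
Hence Im(c_{1}) = (-1/(2*pi))·(-6*pi) = 3.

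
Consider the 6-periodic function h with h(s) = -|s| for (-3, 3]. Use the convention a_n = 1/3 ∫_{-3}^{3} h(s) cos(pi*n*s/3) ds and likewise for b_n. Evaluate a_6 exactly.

0

a_6 = 1/3 ∫_{-3}^{3} h(s) cos(2*pi*s) ds.
h is even and cos(2*pi*s) is even, so the integrand is even and a_6 = 2/3 ∫_0^{3} h(s) cos(2*pi*s) ds.
Integrating by parts (boundary term plus one more integral), an antiderivative of (-s) cos(2*pi*s) is -s*sin(2*pi*s)/(2*pi) - cos(2*pi*s)/(4*pi**2); evaluating from 0 to 3: ∫_{0}^{3} (-s) cos(2*pi*s) ds = (-1/(4*pi**2)) - (-1/(4*pi**2)) = 0.
Hence a_6 = (2/3)·(0) = 0.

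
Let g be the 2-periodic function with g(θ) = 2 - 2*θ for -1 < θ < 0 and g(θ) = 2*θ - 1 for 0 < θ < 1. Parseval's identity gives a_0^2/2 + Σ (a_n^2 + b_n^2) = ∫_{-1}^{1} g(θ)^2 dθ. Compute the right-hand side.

∫_{-1}^{1} g(θ)^2 dθ = 29/3.

29/3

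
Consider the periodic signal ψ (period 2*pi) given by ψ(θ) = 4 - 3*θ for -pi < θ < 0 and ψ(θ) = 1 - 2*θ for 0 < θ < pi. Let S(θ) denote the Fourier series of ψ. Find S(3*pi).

θ = 3*pi differs from θ = -pi by 2 full period(s), and the series is 2*pi-periodic.
At θ = -pi the one-sided limits are ψ(-pi^-) = 1 - 2*pi and ψ(-pi^+) = 4 + 3*pi.
By Dirichlet's theorem the series converges to their average, [(1 - 2*pi) + (4 + 3*pi)]/2 = pi/2 + 5/2.

pi/2 + 5/2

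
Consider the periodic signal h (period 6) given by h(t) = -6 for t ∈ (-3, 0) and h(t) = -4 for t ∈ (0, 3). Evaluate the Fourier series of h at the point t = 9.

-5

t = 9 differs from t = 3 by 1 full period(s), and the series is 6-periodic.
At t = 3 the one-sided limits are h(3^-) = -4 and h(3^+) = -6.
By Dirichlet's theorem the series converges to their average, [(-4) + (-6)]/2 = -5.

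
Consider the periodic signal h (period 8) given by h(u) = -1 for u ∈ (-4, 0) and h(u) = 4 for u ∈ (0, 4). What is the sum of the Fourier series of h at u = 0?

3/2

At u = 0 the one-sided limits are h(0^-) = -1 and h(0^+) = 4.
By Dirichlet's theorem the series converges to their average, [(-1) + (4)]/2 = 3/2.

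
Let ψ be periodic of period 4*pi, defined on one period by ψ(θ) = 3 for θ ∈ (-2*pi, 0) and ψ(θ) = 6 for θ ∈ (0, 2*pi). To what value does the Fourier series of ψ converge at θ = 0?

9/2

At θ = 0 the one-sided limits are ψ(0^-) = 3 and ψ(0^+) = 6.
By Dirichlet's theorem the series converges to their average, [(3) + (6)]/2 = 9/2.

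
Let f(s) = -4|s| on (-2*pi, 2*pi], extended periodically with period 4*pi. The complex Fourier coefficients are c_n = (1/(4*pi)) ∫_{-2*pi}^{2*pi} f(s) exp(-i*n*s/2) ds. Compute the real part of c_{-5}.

16/(25*pi)

Since f is real-valued, Re(c_{-5}) = (1/(4*pi)) ∫_{-2*pi}^{2*pi} f(s) cos(-5*s/2) ds = a_{5}/2.
f is even and cos(-5*s/2) is even, so the integrand is even: ∫_{-2*pi}^{2*pi} f(s) cos(-5*s/2) ds = 2∫_0^{2*pi} f(s) cos(-5*s/2) ds.
Integrating by parts (boundary term plus one more integral), an antiderivative of (-4*s) cos(-5*s/2) is -8*s*sin(5*s/2)/5 - 16*cos(5*s/2)/25; evaluating from 0 to 2*pi: ∫_{0}^{2*pi} (-4*s) cos(-5*s/2) ds = (16/25) - (-16/25) = 32/25.
So ∫_{-2*pi}^{2*pi} f(s) cos(-5*s/2) ds = 64/25.
Hence Re(c_{-5}) = (1/(4*pi))·(64/25) = 16/(25*pi).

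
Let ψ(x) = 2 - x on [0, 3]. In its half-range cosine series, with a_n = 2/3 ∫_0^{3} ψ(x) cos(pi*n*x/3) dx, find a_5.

12/(25*pi**2)

a_5 = 2/3 ∫_0^{3} (2 - x) cos(5*pi*x/3) dx.
Integrating by parts (boundary term plus one more integral), an antiderivative of (2 - x) cos(5*pi*x/3) is -3*x*sin(5*pi*x/3)/(5*pi) + 6*sin(5*pi*x/3)/(5*pi) - 9*cos(5*pi*x/3)/(25*pi**2); evaluating from 0 to 3: ∫_{0}^{3} (2 - x) cos(5*pi*x/3) dx = (9/(25*pi**2)) - (-9/(25*pi**2)) = 18/(25*pi**2).
Hence a_5 = (2/3)·(18/(25*pi**2)) = 12/(25*pi**2).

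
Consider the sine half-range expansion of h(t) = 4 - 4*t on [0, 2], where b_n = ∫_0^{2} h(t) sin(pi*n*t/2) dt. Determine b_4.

4/pi

b_4 = ∫_0^{2} (4 - 4*t) sin(2*pi*t) dt.
Integrating by parts (boundary term plus one more integral), an antiderivative of (4 - 4*t) sin(2*pi*t) is 2*t*cos(2*pi*t)/pi - sin(2*pi*t)/pi**2 - 2*cos(2*pi*t)/pi; evaluating from 0 to 2: ∫_{0}^{2} (4 - 4*t) sin(2*pi*t) dt = (2/pi) - (-2/pi) = 4/pi.
Hence b_4 = 4/pi.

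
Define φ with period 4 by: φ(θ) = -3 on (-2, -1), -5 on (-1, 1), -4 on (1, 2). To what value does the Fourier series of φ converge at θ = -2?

At θ = -2 the one-sided limits are φ(-2^-) = -4 and φ(-2^+) = -3.
By Dirichlet's theorem the series converges to their average, [(-4) + (-3)]/2 = -7/2.

-7/2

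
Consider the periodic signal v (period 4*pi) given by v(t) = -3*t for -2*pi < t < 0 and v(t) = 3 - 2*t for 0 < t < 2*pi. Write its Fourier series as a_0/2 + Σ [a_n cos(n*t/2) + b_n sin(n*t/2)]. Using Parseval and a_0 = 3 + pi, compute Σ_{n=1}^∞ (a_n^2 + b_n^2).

Parseval: a_0^2/2 + Σ_{n≥1} (a_n^2+b_n^2) = (1/(2*pi)) ∫_{-2*pi}^{2*pi} v(t)^2 dt = -12*pi + 9 + 52*pi**2/3.
Subtract a_0^2/2 = (3 + pi)**2/2: Σ (a_n^2+b_n^2) = -15*pi + 9/2 + 101*pi**2/6.

-15*pi + 9/2 + 101*pi**2/6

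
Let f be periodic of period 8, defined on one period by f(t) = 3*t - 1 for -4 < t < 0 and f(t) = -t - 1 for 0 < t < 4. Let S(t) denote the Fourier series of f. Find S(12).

-9

t = 12 differs from t = 4 by 1 full period(s), and the series is 8-periodic.
At t = 4 the one-sided limits are f(4^-) = -5 and f(4^+) = -13.
By Dirichlet's theorem the series converges to their average, [(-5) + (-13)]/2 = -9.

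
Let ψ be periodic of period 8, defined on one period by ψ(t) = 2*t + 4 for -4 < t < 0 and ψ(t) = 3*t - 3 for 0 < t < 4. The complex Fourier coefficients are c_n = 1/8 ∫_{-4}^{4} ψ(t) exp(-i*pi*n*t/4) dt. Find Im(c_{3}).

Since ψ is real-valued, Im(c_{3}) = -1/8 ∫_{-4}^{4} ψ(t) sin(3*pi*t/4) dt = -b_{3}/2.
Split the integral at the breakpoints.
Integrating by parts (boundary term plus one more integral), an antiderivative of (2*t + 4) sin(3*pi*t/4) is -8*t*cos(3*pi*t/4)/(3*pi) + 32*sin(3*pi*t/4)/(9*pi**2) - 16*cos(3*pi*t/4)/(3*pi); evaluating from -4 to 0: ∫_{-4}^{0} (2*t + 4) sin(3*pi*t/4) dt = (-16/(3*pi)) - (-16/(3*pi)) = 0.
Integrating by parts (boundary term plus one more integral), an antiderivative of (3*t - 3) sin(3*pi*t/4) is -4*t*cos(3*pi*t/4)/pi + 16*sin(3*pi*t/4)/(3*pi**2) + 4*cos(3*pi*t/4)/pi; evaluating from 0 to 4: ∫_{0}^{4} (3*t - 3) sin(3*pi*t/4) dt = (12/pi) - (4/pi) = 8/pi.
So ∫_{-4}^{4} ψ(t) sin(3*pi*t/4) dt = 8/pi.
Hence Im(c_{3}) = (-1/8)·(8/pi) = -1/pi.

-1/pi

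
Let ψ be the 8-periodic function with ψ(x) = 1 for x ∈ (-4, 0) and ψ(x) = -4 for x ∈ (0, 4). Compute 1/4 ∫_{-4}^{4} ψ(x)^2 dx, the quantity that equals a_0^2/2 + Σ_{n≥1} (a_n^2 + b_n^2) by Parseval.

17

1/4 ∫_{-4}^{4} ψ(x)^2 dx = 1/4 · (68) = 17.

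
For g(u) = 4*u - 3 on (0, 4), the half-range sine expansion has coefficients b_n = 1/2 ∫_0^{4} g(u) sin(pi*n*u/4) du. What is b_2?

b_2 = 1/2 ∫_0^{4} (4*u - 3) sin(pi*u/2) du.
Integrating by parts (boundary term plus one more integral), an antiderivative of (4*u - 3) sin(pi*u/2) is -8*u*cos(pi*u/2)/pi + 16*sin(pi*u/2)/pi**2 + 6*cos(pi*u/2)/pi; evaluating from 0 to 4: ∫_{0}^{4} (4*u - 3) sin(pi*u/2) du = (-26/pi) - (6/pi) = -32/pi.
Hence b_2 = (1/2)·(-32/pi) = -16/pi.

-16/pi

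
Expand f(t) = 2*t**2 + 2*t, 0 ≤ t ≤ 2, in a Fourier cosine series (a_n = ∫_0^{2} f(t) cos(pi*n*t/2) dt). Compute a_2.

a_2 = ∫_0^{2} (2*t**2 + 2*t) cos(pi*t) dt.
Integrating by parts twice (tabular method), an antiderivative of (2*t**2 + 2*t) cos(pi*t) is 2*t**2*sin(pi*t)/pi + 2*t*sin(pi*t)/pi + 4*t*cos(pi*t)/pi**2 - 4*sin(pi*t)/pi**3 + 2*cos(pi*t)/pi**2; evaluating from 0 to 2: ∫_{0}^{2} (2*t**2 + 2*t) cos(pi*t) dt = (10/pi**2) - (2/pi**2) = 8/pi**2.
Hence a_2 = 8/pi**2.

8/pi**2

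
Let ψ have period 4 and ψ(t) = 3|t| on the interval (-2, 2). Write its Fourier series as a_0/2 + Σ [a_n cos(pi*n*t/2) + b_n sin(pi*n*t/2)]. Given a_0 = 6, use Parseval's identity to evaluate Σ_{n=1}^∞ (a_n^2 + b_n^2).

6

Parseval: a_0^2/2 + Σ_{n≥1} (a_n^2+b_n^2) = 1/2 ∫_{-2}^{2} ψ(t)^2 dt = 24.
Subtract a_0^2/2 = 18: Σ (a_n^2+b_n^2) = 6.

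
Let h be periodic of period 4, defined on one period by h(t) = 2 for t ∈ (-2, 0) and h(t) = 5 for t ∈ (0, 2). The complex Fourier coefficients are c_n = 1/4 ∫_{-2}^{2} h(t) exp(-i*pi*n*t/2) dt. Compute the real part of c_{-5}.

Since h is real-valued, Re(c_{-5}) = 1/4 ∫_{-2}^{2} h(t) cos(-5*pi*t/2) dt = a_{5}/2.
Split the integral at the breakpoints.
Directly, an antiderivative of (2) cos(-5*pi*t/2) is 4*sin(5*pi*t/2)/(5*pi); evaluating from -2 to 0: ∫_{-2}^{0} (2) cos(-5*pi*t/2) dt = (0) - (0) = 0.
Directly, an antiderivative of (5) cos(-5*pi*t/2) is 2*sin(5*pi*t/2)/pi; evaluating from 0 to 2: ∫_{0}^{2} (5) cos(-5*pi*t/2) dt = (0) - (0) = 0.
So ∫_{-2}^{2} h(t) cos(-5*pi*t/2) dt = 0.
Hence Re(c_{-5}) = (1/4)·(0) = 0.

0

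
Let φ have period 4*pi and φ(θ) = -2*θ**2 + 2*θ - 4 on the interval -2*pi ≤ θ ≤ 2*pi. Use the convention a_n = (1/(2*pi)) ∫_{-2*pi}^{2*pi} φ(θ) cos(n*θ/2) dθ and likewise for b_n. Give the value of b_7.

8/7

b_7 = (1/(2*pi)) ∫_{-2*pi}^{2*pi} φ(θ) sin(7*θ/2) dθ.
Integrating by parts twice (tabular method), an antiderivative of (-2*θ**2 + 2*θ - 4) sin(7*θ/2) is 4*θ**2*cos(7*θ/2)/7 - 16*θ*sin(7*θ/2)/49 - 4*θ*cos(7*θ/2)/7 + 8*sin(7*θ/2)/49 + 360*cos(7*θ/2)/343; evaluating from -2*pi to 2*pi: ∫_{-2*pi}^{2*pi} (-2*θ**2 + 2*θ - 4) sin(7*θ/2) dθ = (-16*pi**2/7 - 360/343 + 8*pi/7) - (-16*pi**2/7 - 8*pi/7 - 360/343) = 16*pi/7.
Hence b_7 = (1/(2*pi))·(16*pi/7) = 8/7.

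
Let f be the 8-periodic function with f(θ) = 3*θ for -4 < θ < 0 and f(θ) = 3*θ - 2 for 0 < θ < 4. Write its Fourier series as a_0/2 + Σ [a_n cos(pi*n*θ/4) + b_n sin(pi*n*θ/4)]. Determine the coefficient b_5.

b_5 = 1/4 ∫_{-4}^{4} f(θ) sin(5*pi*θ/4) dθ.
Split the integral at the breakpoints.
Integrating by parts (boundary term plus one more integral), an antiderivative of (3*θ) sin(5*pi*θ/4) is -12*θ*cos(5*pi*θ/4)/(5*pi) + 48*sin(5*pi*θ/4)/(25*pi**2); evaluating from -4 to 0: ∫_{-4}^{0} (3*θ) sin(5*pi*θ/4) dθ = (0) - (-48/(5*pi)) = 48/(5*pi).
Integrating by parts (boundary term plus one more integral), an antiderivative of (3*θ - 2) sin(5*pi*θ/4) is -12*θ*cos(5*pi*θ/4)/(5*pi) + 48*sin(5*pi*θ/4)/(25*pi**2) + 8*cos(5*pi*θ/4)/(5*pi); evaluating from 0 to 4: ∫_{0}^{4} (3*θ - 2) sin(5*pi*θ/4) dθ = (8/pi) - (8/(5*pi)) = 32/(5*pi).
Summing the pieces and multiplying by (1/4) gives b_5 = 4/pi.

4/pi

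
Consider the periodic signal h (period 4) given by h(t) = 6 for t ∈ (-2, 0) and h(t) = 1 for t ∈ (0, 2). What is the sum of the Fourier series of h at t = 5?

t = 5 differs from t = 1 by 1 full period(s), and the series is 4-periodic.
h is continuous at t = 1 with value 1, so the series converges to 1 there.

1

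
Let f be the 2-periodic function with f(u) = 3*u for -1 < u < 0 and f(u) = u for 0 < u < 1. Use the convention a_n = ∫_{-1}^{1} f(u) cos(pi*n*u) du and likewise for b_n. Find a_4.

0

a_4 = ∫_{-1}^{1} f(u) cos(4*pi*u) du.
Split the integral at the breakpoints.
Integrating by parts (boundary term plus one more integral), an antiderivative of (3*u) cos(4*pi*u) is 3*u*sin(4*pi*u)/(4*pi) + 3*cos(4*pi*u)/(16*pi**2); evaluating from -1 to 0: ∫_{-1}^{0} (3*u) cos(4*pi*u) du = (3/(16*pi**2)) - (3/(16*pi**2)) = 0.
Integrating by parts (boundary term plus one more integral), an antiderivative of (u) cos(4*pi*u) is u*sin(4*pi*u)/(4*pi) + cos(4*pi*u)/(16*pi**2); evaluating from 0 to 1: ∫_{0}^{1} (u) cos(4*pi*u) du = (1/(16*pi**2)) - (1/(16*pi**2)) = 0.
Summing the pieces gives a_4 = 0.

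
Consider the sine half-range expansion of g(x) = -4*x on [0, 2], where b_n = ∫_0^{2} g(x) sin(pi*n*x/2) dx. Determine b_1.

b_1 = ∫_0^{2} (-4*x) sin(pi*x/2) dx.
Integrating by parts (boundary term plus one more integral), an antiderivative of (-4*x) sin(pi*x/2) is 8*x*cos(pi*x/2)/pi - 16*sin(pi*x/2)/pi**2; evaluating from 0 to 2: ∫_{0}^{2} (-4*x) sin(pi*x/2) dx = (-16/pi) - (0) = -16/pi.
Hence b_1 = -16/pi.

-16/pi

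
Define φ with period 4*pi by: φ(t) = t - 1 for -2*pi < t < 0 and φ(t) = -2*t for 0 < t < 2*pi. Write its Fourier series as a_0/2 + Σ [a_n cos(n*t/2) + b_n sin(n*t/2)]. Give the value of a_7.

a_7 = (1/(2*pi)) ∫_{-2*pi}^{2*pi} φ(t) cos(7*t/2) dt.
Split the integral at the breakpoints.
Integrating by parts (boundary term plus one more integral), an antiderivative of (t - 1) cos(7*t/2) is 2*t*sin(7*t/2)/7 - 2*sin(7*t/2)/7 + 4*cos(7*t/2)/49; evaluating from -2*pi to 0: ∫_{-2*pi}^{0} (t - 1) cos(7*t/2) dt = (4/49) - (-4/49) = 8/49.
Integrating by parts (boundary term plus one more integral), an antiderivative of (-2*t) cos(7*t/2) is -4*t*sin(7*t/2)/7 - 8*cos(7*t/2)/49; evaluating from 0 to 2*pi: ∫_{0}^{2*pi} (-2*t) cos(7*t/2) dt = (8/49) - (-8/49) = 16/49.
Summing the pieces and multiplying by (1/(2*pi)) gives a_7 = 12/(49*pi).

12/(49*pi)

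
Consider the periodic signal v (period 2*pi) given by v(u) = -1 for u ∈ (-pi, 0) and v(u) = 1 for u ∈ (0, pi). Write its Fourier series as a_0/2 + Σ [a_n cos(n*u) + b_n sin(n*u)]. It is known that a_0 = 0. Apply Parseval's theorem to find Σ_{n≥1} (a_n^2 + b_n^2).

2

Parseval: a_0^2/2 + Σ_{n≥1} (a_n^2+b_n^2) = 1/pi ∫_{-pi}^{pi} v(u)^2 du = 2.
Subtract a_0^2/2 = 0: Σ (a_n^2+b_n^2) = 2.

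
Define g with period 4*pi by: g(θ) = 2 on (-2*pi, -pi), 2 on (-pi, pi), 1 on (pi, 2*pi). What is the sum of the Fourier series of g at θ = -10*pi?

θ = -10*pi differs from θ = -2*pi by -2 full period(s), and the series is 4*pi-periodic.
At θ = -2*pi the one-sided limits are g(-2*pi^-) = 1 and g(-2*pi^+) = 2.
By Dirichlet's theorem the series converges to their average, [(1) + (2)]/2 = 3/2.

3/2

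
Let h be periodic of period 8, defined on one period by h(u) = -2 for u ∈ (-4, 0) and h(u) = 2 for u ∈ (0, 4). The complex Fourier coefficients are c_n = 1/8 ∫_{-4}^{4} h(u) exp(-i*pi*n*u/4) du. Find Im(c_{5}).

Since h is real-valued, Im(c_{5}) = -1/8 ∫_{-4}^{4} h(u) sin(5*pi*u/4) du = -b_{5}/2.
h is odd and sin(5*pi*u/4) is odd, so the integrand is even: ∫_{-4}^{4} h(u) sin(5*pi*u/4) du = 2∫_0^{4} h(u) sin(5*pi*u/4) du.
Directly, an antiderivative of (2) sin(5*pi*u/4) is -8*cos(5*pi*u/4)/(5*pi); evaluating from 0 to 4: ∫_{0}^{4} (2) sin(5*pi*u/4) du = (8/(5*pi)) - (-8/(5*pi)) = 16/(5*pi).
So ∫_{-4}^{4} h(u) sin(5*pi*u/4) du = 32/(5*pi).
Hence Im(c_{5}) = (-1/8)·(32/(5*pi)) = -4/(5*pi).

-4/(5*pi)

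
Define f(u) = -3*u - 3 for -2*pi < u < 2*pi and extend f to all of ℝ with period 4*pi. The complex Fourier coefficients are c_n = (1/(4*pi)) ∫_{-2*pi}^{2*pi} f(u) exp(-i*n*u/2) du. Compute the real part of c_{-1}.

Since f is real-valued, Re(c_{-1}) = (1/(4*pi)) ∫_{-2*pi}^{2*pi} f(u) cos(-u/2) du = a_{1}/2.
Integrating by parts (boundary term plus one more integral), an antiderivative of (-3*u - 3) cos(-u/2) is -6*u*sin(u/2) - 6*sin(u/2) - 12*cos(u/2); evaluating from -2*pi to 2*pi: ∫_{-2*pi}^{2*pi} (-3*u - 3) cos(-u/2) du = (12) - (12) = 0.
Hence Re(c_{-1}) = (1/(4*pi))·(0) = 0.

0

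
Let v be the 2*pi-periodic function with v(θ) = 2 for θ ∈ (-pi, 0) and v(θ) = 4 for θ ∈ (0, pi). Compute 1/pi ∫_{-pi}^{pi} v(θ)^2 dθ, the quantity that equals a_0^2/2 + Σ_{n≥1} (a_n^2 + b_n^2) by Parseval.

1/pi ∫_{-pi}^{pi} v(θ)^2 dθ = 1/pi · (20*pi) = 20.

20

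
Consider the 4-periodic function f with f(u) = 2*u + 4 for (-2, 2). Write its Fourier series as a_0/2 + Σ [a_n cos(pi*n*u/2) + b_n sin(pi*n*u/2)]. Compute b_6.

-4/(3*pi)

b_6 = 1/2 ∫_{-2}^{2} f(u) sin(3*pi*u) du.
Integrating by parts (boundary term plus one more integral), an antiderivative of (2*u + 4) sin(3*pi*u) is -2*u*cos(3*pi*u)/(3*pi) + 2*sin(3*pi*u)/(9*pi**2) - 4*cos(3*pi*u)/(3*pi); evaluating from -2 to 2: ∫_{-2}^{2} (2*u + 4) sin(3*pi*u) du = (-8/(3*pi)) - (0) = -8/(3*pi).
Hence b_6 = (1/2)·(-8/(3*pi)) = -4/(3*pi).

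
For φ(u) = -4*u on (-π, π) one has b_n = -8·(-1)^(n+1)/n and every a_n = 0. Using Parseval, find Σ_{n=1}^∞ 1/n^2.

Parseval: Σ b_n^2 = (1/π) ∫_{-π}^{π} φ(u)^2 du = 32*pi**2/3.
Σ b_n^2 = Σ 64/n^2, so Σ 1/n^2 = (32*pi**2/3)/64 = pi**2/6.

pi**2/6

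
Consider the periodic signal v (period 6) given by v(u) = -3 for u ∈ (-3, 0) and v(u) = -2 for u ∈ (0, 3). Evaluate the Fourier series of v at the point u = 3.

At u = 3 the one-sided limits are v(3^-) = -2 and v(3^+) = -3.
By Dirichlet's theorem the series converges to their average, [(-2) + (-3)]/2 = -5/2.

-5/2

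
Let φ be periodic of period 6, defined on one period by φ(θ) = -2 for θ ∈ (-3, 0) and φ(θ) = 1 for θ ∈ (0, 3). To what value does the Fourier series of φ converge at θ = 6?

-1/2

θ = 6 differs from θ = 0 by 1 full period(s), and the series is 6-periodic.
At θ = 0 the one-sided limits are φ(0^-) = -2 and φ(0^+) = 1.
By Dirichlet's theorem the series converges to their average, [(-2) + (1)]/2 = -1/2.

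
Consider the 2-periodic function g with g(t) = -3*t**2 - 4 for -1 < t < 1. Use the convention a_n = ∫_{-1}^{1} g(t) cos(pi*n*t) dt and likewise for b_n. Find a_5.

12/(25*pi**2)

a_5 = ∫_{-1}^{1} g(t) cos(5*pi*t) dt.
g is even and cos(5*pi*t) is even, so the integrand is even and a_5 = 2 ∫_0^{1} g(t) cos(5*pi*t) dt.
Integrating by parts twice (tabular method), an antiderivative of (-3*t**2 - 4) cos(5*pi*t) is -3*t**2*sin(5*pi*t)/(5*pi) - 6*t*cos(5*pi*t)/(25*pi**2) - 4*sin(5*pi*t)/(5*pi) + 6*sin(5*pi*t)/(125*pi**3); evaluating from 0 to 1: ∫_{0}^{1} (-3*t**2 - 4) cos(5*pi*t) dt = (6/(25*pi**2)) - (0) = 6/(25*pi**2).
Hence a_5 = 2·(6/(25*pi**2)) = 12/(25*pi**2).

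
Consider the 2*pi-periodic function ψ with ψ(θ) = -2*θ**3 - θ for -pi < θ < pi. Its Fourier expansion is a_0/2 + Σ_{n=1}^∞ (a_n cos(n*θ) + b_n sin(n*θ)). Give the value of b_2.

b_2 = 1/pi ∫_{-pi}^{pi} ψ(θ) sin(2*θ) dθ.
ψ is odd and sin(2*θ) is odd, so the integrand is even and b_2 = 2/pi ∫_0^{pi} ψ(θ) sin(2*θ) dθ.
Integrating by parts three times (tabular method), an antiderivative of (-2*θ**3 - θ) sin(2*θ) is θ**3*cos(2*θ) - 3*θ**2*sin(2*θ)/2 - θ*cos(2*θ) + sin(2*θ)/2; evaluating from 0 to pi: ∫_{0}^{pi} (-2*θ**3 - θ) sin(2*θ) dθ = (-pi + pi**3) - (0) = -pi + pi**3.
Hence b_2 = (2/pi)·(-pi + pi**3) = -2 + 2*pi**2.

-2 + 2*pi**2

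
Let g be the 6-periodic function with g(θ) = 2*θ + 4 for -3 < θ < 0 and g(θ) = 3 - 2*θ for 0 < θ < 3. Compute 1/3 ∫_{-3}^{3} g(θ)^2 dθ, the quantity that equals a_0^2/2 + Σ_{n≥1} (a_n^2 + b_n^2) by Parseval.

1/3 ∫_{-3}^{3} g(θ)^2 dθ = 1/3 · (21) = 7.

7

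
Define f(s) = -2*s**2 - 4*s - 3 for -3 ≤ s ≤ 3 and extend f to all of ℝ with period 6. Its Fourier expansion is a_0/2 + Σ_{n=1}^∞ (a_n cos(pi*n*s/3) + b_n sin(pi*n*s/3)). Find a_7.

72/(49*pi**2)

a_7 = 1/3 ∫_{-3}^{3} f(s) cos(7*pi*s/3) ds.
Integrating by parts twice (tabular method), an antiderivative of (-2*s**2 - 4*s - 3) cos(7*pi*s/3) is -6*s**2*sin(7*pi*s/3)/(7*pi) - 12*s*sin(7*pi*s/3)/(7*pi) - 36*s*cos(7*pi*s/3)/(49*pi**2) - 9*sin(7*pi*s/3)/(7*pi) + 108*sin(7*pi*s/3)/(343*pi**3) - 36*cos(7*pi*s/3)/(49*pi**2); evaluating from -3 to 3: ∫_{-3}^{3} (-2*s**2 - 4*s - 3) cos(7*pi*s/3) ds = (144/(49*pi**2)) - (-72/(49*pi**2)) = 216/(49*pi**2).
Hence a_7 = (1/3)·(216/(49*pi**2)) = 72/(49*pi**2).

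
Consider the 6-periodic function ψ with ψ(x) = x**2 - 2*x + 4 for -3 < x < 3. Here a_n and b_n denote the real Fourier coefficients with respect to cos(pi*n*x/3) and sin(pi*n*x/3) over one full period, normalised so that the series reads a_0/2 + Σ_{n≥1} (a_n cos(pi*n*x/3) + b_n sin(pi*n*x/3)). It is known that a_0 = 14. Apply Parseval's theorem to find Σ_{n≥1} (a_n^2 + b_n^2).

192/5

Parseval: a_0^2/2 + Σ_{n≥1} (a_n^2+b_n^2) = 1/3 ∫_{-3}^{3} ψ(x)^2 dx = 682/5.
Subtract a_0^2/2 = 98: Σ (a_n^2+b_n^2) = 192/5.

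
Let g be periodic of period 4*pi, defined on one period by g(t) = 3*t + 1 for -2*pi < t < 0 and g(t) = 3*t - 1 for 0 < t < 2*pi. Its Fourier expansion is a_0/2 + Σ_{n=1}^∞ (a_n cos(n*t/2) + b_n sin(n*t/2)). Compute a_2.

a_2 = (1/(2*pi)) ∫_{-2*pi}^{2*pi} g(t) cos(t) dt.
g is odd and cos(t) is even, so the integrand is odd over a symmetric interval and the integral vanishes.

0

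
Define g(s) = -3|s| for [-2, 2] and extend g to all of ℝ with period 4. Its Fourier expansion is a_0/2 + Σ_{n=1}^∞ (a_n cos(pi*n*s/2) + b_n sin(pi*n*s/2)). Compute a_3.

8/(3*pi**2)

a_3 = 1/2 ∫_{-2}^{2} g(s) cos(3*pi*s/2) ds.
g is even and cos(3*pi*s/2) is even, so the integrand is even and a_3 = ∫_0^{2} g(s) cos(3*pi*s/2) ds.
Integrating by parts (boundary term plus one more integral), an antiderivative of (-3*s) cos(3*pi*s/2) is -2*s*sin(3*pi*s/2)/pi - 4*cos(3*pi*s/2)/(3*pi**2); evaluating from 0 to 2: ∫_{0}^{2} (-3*s) cos(3*pi*s/2) ds = (4/(3*pi**2)) - (-4/(3*pi**2)) = 8/(3*pi**2).
Hence a_3 = 8/(3*pi**2).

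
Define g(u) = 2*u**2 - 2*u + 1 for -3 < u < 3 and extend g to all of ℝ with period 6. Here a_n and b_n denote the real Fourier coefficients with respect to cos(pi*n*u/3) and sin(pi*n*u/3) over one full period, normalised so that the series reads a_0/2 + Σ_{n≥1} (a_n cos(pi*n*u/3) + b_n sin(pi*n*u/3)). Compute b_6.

b_6 = 1/3 ∫_{-3}^{3} g(u) sin(2*pi*u) du.
Integrating by parts twice (tabular method), an antiderivative of (2*u**2 - 2*u + 1) sin(2*pi*u) is -u**2*cos(2*pi*u)/pi + u*sin(2*pi*u)/pi**2 + u*cos(2*pi*u)/pi - sin(2*pi*u)/(2*pi**2) - cos(2*pi*u)/(2*pi) + cos(2*pi*u)/(2*pi**3); evaluating from -3 to 3: ∫_{-3}^{3} (2*u**2 - 2*u + 1) sin(2*pi*u) du = ((1 - 13*pi**2)/(2*pi**3)) - ((1 - 25*pi**2)/(2*pi**3)) = 6/pi.
Hence b_6 = (1/3)·(6/pi) = 2/pi.

2/pi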